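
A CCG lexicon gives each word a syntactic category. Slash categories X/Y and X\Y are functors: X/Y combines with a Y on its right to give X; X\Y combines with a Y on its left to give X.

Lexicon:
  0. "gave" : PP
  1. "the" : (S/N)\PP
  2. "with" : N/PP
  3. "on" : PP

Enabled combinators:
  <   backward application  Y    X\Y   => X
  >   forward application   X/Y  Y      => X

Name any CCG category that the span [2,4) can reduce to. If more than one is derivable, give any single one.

N

[0,4] S   >
  [0,2] S/N   <
    [0,1] "gave" : PP
    [1,2] "the" : (S/N)\PP
  [2,4] N   >
    [2,3] "with" : N/PP
    [3,4] "on" : PP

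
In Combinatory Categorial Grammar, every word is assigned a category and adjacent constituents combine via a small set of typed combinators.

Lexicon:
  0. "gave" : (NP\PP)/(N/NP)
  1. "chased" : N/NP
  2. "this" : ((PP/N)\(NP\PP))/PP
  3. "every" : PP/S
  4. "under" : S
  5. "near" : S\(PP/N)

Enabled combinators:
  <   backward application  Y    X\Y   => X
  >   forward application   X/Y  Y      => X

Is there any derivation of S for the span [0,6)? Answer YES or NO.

YES

[0,6] S   <
  [0,5] PP/N   <
    [0,2] NP\PP   >
      [0,1] "gave" : (NP\PP)/(N/NP)
      [1,2] "chased" : N/NP
    [2,5] (PP/N)\(NP\PP)   >
      [2,3] "this" : ((PP/N)\(NP\PP))/PP
      [3,5] PP   >
        [3,4] "every" : PP/S
        [4,5] "under" : S
  [5,6] "near" : S\(PP/N)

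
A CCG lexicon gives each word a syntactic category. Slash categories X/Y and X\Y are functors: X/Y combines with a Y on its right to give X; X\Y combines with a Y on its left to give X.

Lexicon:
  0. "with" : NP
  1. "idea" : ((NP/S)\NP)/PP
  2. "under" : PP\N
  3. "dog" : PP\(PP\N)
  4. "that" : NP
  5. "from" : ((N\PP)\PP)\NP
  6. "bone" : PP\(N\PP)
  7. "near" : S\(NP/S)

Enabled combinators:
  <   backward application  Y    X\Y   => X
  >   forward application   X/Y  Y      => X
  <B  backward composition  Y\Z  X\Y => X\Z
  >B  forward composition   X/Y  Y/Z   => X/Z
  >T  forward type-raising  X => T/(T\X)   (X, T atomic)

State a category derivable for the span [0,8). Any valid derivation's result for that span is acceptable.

S

[0,8] S   <
  [0,1] "with" : NP
  [1,8] S\NP   <B
    [1,7] (NP/S)\NP   >
      [1,2] "idea" : ((NP/S)\NP)/PP
      [2,7] PP   <
        [2,6] N\PP   <
          [2,4] PP   <
            [2,3] "under" : PP\N
            [3,4] "dog" : PP\(PP\N)
          [4,6] (N\PP)\PP   <
            [4,5] "that" : NP
            [5,6] "from" : ((N\PP)\PP)\NP
        [6,7] "bone" : PP\(N\PP)
    [7,8] "near" : S\(NP/S)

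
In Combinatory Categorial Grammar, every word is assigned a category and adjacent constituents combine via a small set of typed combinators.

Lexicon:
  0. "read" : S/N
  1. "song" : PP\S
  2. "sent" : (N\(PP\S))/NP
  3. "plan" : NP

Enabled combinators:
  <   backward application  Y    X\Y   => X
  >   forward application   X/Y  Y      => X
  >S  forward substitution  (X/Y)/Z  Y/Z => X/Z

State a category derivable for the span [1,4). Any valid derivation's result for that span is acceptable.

N

[0,4] S   >
  [0,1] "read" : S/N
  [1,4] N   <
    [1,2] "song" : PP\S
    [2,4] N\(PP\S)   >
      [2,3] "sent" : (N\(PP\S))/NP
      [3,4] "plan" : NP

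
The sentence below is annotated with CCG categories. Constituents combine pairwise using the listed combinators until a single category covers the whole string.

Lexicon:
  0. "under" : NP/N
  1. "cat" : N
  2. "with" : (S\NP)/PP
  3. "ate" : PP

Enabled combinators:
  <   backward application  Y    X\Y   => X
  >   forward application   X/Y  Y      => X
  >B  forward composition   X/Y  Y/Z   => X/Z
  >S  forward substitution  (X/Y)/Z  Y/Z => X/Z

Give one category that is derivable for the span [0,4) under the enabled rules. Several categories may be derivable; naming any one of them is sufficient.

[0,4] S   <
  [0,2] NP   >
    [0,1] "under" : NP/N
    [1,2] "cat" : N
  [2,4] S\NP   >
    [2,3] "with" : (S\NP)/PP
    [3,4] "ate" : PP

S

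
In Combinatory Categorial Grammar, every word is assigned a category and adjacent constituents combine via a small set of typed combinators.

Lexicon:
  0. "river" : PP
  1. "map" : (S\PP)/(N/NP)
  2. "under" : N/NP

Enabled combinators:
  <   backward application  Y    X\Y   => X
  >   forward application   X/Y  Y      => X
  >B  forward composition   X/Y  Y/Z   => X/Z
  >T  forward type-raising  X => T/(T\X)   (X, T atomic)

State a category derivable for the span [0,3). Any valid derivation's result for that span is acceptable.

S

[0,3] S   <
  [0,1] "river" : PP
  [1,3] S\PP   >
    [1,2] "map" : (S\PP)/(N/NP)
    [2,3] "under" : N/NP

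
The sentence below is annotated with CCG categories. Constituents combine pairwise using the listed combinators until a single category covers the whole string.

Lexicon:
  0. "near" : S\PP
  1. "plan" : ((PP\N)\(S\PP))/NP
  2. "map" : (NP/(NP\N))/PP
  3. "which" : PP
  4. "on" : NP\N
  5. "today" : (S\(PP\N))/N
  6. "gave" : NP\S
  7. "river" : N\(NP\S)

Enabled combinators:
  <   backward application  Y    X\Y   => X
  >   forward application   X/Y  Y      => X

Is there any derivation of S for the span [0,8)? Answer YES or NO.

[0,8] S   <
  [0,5] PP\N   <
    [0,1] "near" : S\PP
    [1,5] (PP\N)\(S\PP)   >
      [1,2] "plan" : ((PP\N)\(S\PP))/NP
      [2,5] NP   >
        [2,4] NP/(NP\N)   >
          [2,3] "map" : (NP/(NP\N))/PP
          [3,4] "which" : PP
        [4,5] "on" : NP\N
  [5,8] S\(PP\N)   >
    [5,6] "today" : (S\(PP\N))/N
    [6,8] N   <
      [6,7] "gave" : NP\S
      [7,8] "river" : N\(NP\S)

YES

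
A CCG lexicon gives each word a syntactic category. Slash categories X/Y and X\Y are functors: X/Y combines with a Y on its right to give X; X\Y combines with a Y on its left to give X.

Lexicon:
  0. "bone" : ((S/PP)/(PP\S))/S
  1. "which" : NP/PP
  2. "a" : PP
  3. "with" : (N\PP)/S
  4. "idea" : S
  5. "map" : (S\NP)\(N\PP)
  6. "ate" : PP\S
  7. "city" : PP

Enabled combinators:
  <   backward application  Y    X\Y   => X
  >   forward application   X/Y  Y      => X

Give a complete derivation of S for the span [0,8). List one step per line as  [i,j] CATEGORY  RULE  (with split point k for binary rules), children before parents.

[0,8] S   >
  [0,7] S/PP   >
    [0,6] (S/PP)/(PP\S)   >
      [0,1] "bone" : ((S/PP)/(PP\S))/S
      [1,6] S   <
        [1,3] NP   >
          [1,2] "which" : NP/PP
          [2,3] "a" : PP
        [3,6] S\NP   <
          [3,5] N\PP   >
            [3,4] "with" : (N\PP)/S
            [4,5] "idea" : S
          [5,6] "map" : (S\NP)\(N\PP)
    [6,7] "ate" : PP\S
  [7,8] "city" : PP

[0,1] ((S/PP)/(PP\S))/S  lex  "bone"
[1,2] NP/PP  lex  "which"
[2,3] PP  lex  "a"
[1,3] NP  >  k=2
[3,4] (N\PP)/S  lex  "with"
[4,5] S  lex  "idea"
[3,5] N\PP  >  k=4
[5,6] (S\NP)\(N\PP)  lex  "map"
[3,6] S\NP  <  k=5
[1,6] S  <  k=3
[0,6] (S/PP)/(PP\S)  >  k=1
[6,7] PP\S  lex  "ate"
[0,7] S/PP  >  k=6
[7,8] PP  lex  "city"
[0,8] S  >  k=7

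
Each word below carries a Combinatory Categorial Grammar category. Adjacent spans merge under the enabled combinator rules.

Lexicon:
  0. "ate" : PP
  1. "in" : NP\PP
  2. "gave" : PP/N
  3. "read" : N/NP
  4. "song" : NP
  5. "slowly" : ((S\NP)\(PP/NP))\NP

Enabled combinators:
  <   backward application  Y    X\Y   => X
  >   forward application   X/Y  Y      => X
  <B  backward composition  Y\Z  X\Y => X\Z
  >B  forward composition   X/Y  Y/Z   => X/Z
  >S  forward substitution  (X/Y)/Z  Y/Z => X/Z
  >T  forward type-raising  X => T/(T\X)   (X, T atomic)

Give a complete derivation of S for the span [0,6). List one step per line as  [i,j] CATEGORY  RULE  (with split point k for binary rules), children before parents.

[0,6] S   <
  [0,2] NP   <
    [0,1] "ate" : PP
    [1,2] "in" : NP\PP
  [2,6] S\NP   <
    [2,4] PP/NP   >B
      [2,3] "gave" : PP/N
      [3,4] "read" : N/NP
    [4,6] (S\NP)\(PP/NP)   <
      [4,5] "song" : NP
      [5,6] "slowly" : ((S\NP)\(PP/NP))\NP

[0,1] PP  lex  "ate"
[1,2] NP\PP  lex  "in"
[0,2] NP  <  k=1
[2,3] PP/N  lex  "gave"
[3,4] N/NP  lex  "read"
[2,4] PP/NP  >B  k=3
[4,5] NP  lex  "song"
[5,6] ((S\NP)\(PP/NP))\NP  lex  "slowly"
[4,6] (S\NP)\(PP/NP)  <  k=5
[2,6] S\NP  <  k=4
[0,6] S  <  k=2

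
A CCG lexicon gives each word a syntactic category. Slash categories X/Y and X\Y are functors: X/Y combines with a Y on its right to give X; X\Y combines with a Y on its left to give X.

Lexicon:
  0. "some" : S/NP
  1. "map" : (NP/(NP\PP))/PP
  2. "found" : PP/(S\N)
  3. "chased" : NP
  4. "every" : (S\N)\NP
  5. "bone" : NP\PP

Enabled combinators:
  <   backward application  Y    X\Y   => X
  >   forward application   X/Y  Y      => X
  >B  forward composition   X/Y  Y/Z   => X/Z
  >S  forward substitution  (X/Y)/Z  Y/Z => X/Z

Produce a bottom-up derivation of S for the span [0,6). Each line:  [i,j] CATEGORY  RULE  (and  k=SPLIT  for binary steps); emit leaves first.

[0,1] S/NP  lex  "some"
[1,2] (NP/(NP\PP))/PP  lex  "map"
[2,3] PP/(S\N)  lex  "found"
[3,4] NP  lex  "chased"
[4,5] (S\N)\NP  lex  "every"
[3,5] S\N  <  k=4
[2,5] PP  >  k=3
[1,5] NP/(NP\PP)  >  k=2
[5,6] NP\PP  lex  "bone"
[1,6] NP  >  k=5
[0,6] S  >  k=1

[0,6] S   >
  [0,1] "some" : S/NP
  [1,6] NP   >
    [1,5] NP/(NP\PP)   >
      [1,2] "map" : (NP/(NP\PP))/PP
      [2,5] PP   >
        [2,3] "found" : PP/(S\N)
        [3,5] S\N   <
          [3,4] "chased" : NP
          [4,5] "every" : (S\N)\NP
    [5,6] "bone" : NP\PP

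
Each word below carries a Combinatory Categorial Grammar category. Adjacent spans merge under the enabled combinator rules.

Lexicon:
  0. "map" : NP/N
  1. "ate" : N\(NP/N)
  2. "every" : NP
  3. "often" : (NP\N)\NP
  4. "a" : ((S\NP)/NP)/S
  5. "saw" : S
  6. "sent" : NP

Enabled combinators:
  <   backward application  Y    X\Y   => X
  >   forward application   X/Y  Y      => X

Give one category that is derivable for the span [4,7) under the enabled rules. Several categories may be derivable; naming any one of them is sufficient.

[0,7] S   <
  [0,4] NP   <
    [0,2] N   <
      [0,1] "map" : NP/N
      [1,2] "ate" : N\(NP/N)
    [2,4] NP\N   <
      [2,3] "every" : NP
      [3,4] "often" : (NP\N)\NP
  [4,7] S\NP   >
    [4,6] (S\NP)/NP   >
      [4,5] "a" : ((S\NP)/NP)/S
      [5,6] "saw" : S
    [6,7] "sent" : NP

S\NP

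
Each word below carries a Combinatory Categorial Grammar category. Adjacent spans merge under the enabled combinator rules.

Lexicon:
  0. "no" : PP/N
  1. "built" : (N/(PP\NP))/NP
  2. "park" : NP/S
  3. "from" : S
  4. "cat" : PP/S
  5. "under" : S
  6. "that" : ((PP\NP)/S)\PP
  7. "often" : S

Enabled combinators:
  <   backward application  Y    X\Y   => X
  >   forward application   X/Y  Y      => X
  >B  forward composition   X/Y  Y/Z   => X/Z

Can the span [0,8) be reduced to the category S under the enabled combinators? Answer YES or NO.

PP/N (N/(PP\NP))/NP NP/S S PP/S S ((PP\NP)/S)\PP S
CKY chart[0,8] = {PP}; S ∉ chart

NO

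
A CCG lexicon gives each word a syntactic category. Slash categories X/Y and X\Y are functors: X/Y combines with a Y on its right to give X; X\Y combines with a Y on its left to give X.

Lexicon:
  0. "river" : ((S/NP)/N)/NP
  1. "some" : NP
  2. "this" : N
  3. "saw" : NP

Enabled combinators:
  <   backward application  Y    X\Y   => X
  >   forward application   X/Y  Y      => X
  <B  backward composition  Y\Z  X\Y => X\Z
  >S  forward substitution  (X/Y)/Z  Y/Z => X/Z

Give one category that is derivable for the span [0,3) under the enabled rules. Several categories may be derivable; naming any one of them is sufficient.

[0,4] S   >
  [0,3] S/NP   >
    [0,2] (S/NP)/N   >
      [0,1] "river" : ((S/NP)/N)/NP
      [1,2] "some" : NP
    [2,3] "this" : N
  [3,4] "saw" : NP

S/NP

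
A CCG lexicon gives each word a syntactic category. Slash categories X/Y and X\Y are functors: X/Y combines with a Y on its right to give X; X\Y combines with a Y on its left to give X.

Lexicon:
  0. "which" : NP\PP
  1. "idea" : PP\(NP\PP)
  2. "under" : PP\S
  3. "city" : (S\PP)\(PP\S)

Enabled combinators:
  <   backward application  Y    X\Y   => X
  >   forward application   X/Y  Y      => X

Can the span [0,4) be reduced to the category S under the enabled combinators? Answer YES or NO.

[0,4] S   <
  [0,2] PP   <
    [0,1] "which" : NP\PP
    [1,2] "idea" : PP\(NP\PP)
  [2,4] S\PP   <
    [2,3] "under" : PP\S
    [3,4] "city" : (S\PP)\(PP\S)

YES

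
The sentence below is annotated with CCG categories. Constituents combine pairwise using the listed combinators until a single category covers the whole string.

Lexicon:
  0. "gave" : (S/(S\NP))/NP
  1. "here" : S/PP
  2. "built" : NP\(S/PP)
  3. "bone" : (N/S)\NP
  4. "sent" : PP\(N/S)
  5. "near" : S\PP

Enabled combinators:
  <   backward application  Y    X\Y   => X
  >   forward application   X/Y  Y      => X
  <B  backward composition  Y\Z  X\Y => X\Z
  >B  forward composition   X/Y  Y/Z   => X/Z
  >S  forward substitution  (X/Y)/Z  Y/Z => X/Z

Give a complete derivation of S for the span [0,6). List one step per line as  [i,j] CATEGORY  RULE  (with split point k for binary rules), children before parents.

[0,1] (S/(S\NP))/NP  lex  "gave"
[1,2] S/PP  lex  "here"
[2,3] NP\(S/PP)  lex  "built"
[1,3] NP  <  k=2
[0,3] S/(S\NP)  >  k=1
[3,4] (N/S)\NP  lex  "bone"
[4,5] PP\(N/S)  lex  "sent"
[3,5] PP\NP  <B  k=4
[5,6] S\PP  lex  "near"
[3,6] S\NP  <B  k=5
[0,6] S  >  k=3

[0,6] S   >
  [0,3] S/(S\NP)   >
    [0,1] "gave" : (S/(S\NP))/NP
    [1,3] NP   <
      [1,2] "here" : S/PP
      [2,3] "built" : NP\(S/PP)
  [3,6] S\NP   <B
    [3,5] PP\NP   <B
      [3,4] "bone" : (N/S)\NP
      [4,5] "sent" : PP\(N/S)
    [5,6] "near" : S\PP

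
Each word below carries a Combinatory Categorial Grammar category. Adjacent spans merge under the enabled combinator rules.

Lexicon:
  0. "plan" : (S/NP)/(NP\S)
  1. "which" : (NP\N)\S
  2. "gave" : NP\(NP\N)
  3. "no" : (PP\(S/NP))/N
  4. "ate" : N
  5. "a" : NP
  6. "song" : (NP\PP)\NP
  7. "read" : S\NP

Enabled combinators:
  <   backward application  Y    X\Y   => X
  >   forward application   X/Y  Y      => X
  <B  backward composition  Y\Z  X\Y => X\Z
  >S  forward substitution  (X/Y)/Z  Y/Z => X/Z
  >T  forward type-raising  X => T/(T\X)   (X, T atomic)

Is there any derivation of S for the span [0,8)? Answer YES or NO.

[0,8] S   <
  [0,7] NP   <
    [0,5] PP   <
      [0,3] S/NP   >
        [0,1] "plan" : (S/NP)/(NP\S)
        [1,3] NP\S   <B
          [1,2] "which" : (NP\N)\S
          [2,3] "gave" : NP\(NP\N)
      [3,5] PP\(S/NP)   >
        [3,4] "no" : (PP\(S/NP))/N
        [4,5] "ate" : N
    [5,7] NP\PP   <
      [5,6] "a" : NP
      [6,7] "song" : (NP\PP)\NP
  [7,8] "read" : S\NP

YES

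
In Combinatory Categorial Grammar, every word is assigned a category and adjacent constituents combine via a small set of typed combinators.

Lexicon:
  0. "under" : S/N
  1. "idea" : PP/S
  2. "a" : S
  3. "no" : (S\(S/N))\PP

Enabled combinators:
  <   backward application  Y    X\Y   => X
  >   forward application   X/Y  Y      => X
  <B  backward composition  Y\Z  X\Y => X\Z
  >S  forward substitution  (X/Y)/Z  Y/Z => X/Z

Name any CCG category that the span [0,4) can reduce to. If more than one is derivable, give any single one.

S

[0,4] S   <
  [0,1] "under" : S/N
  [1,4] S\(S/N)   <
    [1,3] PP   >
      [1,2] "idea" : PP/S
      [2,3] "a" : S
    [3,4] "no" : (S\(S/N))\PP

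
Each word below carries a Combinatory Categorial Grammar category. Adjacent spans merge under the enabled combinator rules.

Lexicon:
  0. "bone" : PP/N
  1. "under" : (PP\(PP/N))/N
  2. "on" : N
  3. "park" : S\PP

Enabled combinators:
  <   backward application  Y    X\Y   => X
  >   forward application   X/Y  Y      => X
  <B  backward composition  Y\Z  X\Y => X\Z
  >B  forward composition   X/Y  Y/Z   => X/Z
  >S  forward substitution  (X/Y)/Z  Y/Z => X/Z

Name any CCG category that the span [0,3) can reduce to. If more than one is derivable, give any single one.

PP

[0,4] S   <
  [0,3] PP   <
    [0,1] "bone" : PP/N
    [1,3] PP\(PP/N)   >
      [1,2] "under" : (PP\(PP/N))/N
      [2,3] "on" : N
  [3,4] "park" : S\PP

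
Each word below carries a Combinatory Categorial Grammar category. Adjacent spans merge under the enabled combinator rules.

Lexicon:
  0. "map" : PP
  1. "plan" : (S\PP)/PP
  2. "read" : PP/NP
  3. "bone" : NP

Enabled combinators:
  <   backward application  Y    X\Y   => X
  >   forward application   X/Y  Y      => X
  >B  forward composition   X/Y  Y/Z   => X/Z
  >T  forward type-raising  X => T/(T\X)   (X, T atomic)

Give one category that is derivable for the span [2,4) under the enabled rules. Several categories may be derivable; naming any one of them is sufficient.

PP

[0,4] S   >
  [0,1] S/(S\PP)   >T
    [0,1] "map" : PP
  [1,4] S\PP   >
    [1,2] "plan" : (S\PP)/PP
    [2,4] PP   >
      [2,3] "read" : PP/NP
      [3,4] "bone" : NP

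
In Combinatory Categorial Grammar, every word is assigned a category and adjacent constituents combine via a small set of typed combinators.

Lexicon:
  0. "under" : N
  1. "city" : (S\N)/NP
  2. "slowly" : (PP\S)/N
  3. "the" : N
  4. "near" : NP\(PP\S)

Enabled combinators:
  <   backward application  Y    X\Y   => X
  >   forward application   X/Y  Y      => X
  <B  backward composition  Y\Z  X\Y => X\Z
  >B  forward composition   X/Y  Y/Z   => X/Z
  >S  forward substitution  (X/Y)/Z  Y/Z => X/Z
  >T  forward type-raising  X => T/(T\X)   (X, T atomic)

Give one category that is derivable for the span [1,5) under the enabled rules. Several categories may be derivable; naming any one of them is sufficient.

S\N

[0,5] S   <
  [0,1] "under" : N
  [1,5] S\N   >
    [1,2] "city" : (S\N)/NP
    [2,5] NP   <
      [2,4] PP\S   >
        [2,3] "slowly" : (PP\S)/N
        [3,4] "the" : N
      [4,5] "near" : NP\(PP\S)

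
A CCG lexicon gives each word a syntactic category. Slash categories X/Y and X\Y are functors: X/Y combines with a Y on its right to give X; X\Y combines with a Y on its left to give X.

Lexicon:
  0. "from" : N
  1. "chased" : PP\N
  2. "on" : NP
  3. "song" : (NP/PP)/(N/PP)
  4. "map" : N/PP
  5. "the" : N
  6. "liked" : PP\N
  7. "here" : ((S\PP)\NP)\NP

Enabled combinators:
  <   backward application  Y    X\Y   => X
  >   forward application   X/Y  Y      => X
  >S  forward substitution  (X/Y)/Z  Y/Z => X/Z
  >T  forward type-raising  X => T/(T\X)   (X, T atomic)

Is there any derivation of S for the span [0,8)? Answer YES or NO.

[0,8] S   <
  [0,2] PP   <
    [0,1] "from" : N
    [1,2] "chased" : PP\N
  [2,8] S\PP   <
    [2,3] "on" : NP
    [3,8] (S\PP)\NP   <
      [3,7] NP   >
        [3,5] NP/PP   >
          [3,4] "song" : (NP/PP)/(N/PP)
          [4,5] "map" : N/PP
        [5,7] PP   >
          [5,6] PP/(PP\N)   >T
            [5,6] "the" : N
          [6,7] "liked" : PP\N
      [7,8] "here" : ((S\PP)\NP)\NP

YES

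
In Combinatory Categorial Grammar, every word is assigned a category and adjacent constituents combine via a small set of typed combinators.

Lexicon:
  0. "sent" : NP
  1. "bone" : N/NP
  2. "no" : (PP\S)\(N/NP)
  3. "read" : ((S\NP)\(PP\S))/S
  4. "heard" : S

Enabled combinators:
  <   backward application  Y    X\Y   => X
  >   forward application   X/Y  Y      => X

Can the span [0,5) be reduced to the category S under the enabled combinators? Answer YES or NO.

YES

[0,5] S   <
  [0,1] "sent" : NP
  [1,5] S\NP   <
    [1,3] PP\S   <
      [1,2] "bone" : N/NP
      [2,3] "no" : (PP\S)\(N/NP)
    [3,5] (S\NP)\(PP\S)   >
      [3,4] "read" : ((S\NP)\(PP\S))/S
      [4,5] "heard" : S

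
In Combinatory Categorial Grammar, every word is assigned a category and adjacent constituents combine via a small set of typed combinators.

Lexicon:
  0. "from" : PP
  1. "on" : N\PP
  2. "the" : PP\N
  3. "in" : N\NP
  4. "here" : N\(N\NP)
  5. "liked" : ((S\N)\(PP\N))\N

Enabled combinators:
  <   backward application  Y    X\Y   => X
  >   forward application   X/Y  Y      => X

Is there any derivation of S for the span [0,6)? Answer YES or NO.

[0,6] S   <
  [0,2] N   <
    [0,1] "from" : PP
    [1,2] "on" : N\PP
  [2,6] S\N   <
    [2,3] "the" : PP\N
    [3,6] (S\N)\(PP\N)   <
      [3,5] N   <
        [3,4] "in" : N\NP
        [4,5] "here" : N\(N\NP)
      [5,6] "liked" : ((S\N)\(PP\N))\N

YES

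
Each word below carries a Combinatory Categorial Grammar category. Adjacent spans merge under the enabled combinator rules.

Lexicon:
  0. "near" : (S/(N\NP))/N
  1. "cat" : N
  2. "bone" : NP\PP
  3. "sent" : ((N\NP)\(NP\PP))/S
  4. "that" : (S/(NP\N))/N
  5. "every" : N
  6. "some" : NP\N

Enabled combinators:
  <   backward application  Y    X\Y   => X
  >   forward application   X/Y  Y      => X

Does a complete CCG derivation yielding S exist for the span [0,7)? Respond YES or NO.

[0,7] S   >
  [0,2] S/(N\NP)   >
    [0,1] "near" : (S/(N\NP))/N
    [1,2] "cat" : N
  [2,7] N\NP   <
    [2,3] "bone" : NP\PP
    [3,7] (N\NP)\(NP\PP)   >
      [3,4] "sent" : ((N\NP)\(NP\PP))/S
      [4,7] S   >
        [4,6] S/(NP\N)   >
          [4,5] "that" : (S/(NP\N))/N
          [5,6] "every" : N
        [6,7] "some" : NP\N

YES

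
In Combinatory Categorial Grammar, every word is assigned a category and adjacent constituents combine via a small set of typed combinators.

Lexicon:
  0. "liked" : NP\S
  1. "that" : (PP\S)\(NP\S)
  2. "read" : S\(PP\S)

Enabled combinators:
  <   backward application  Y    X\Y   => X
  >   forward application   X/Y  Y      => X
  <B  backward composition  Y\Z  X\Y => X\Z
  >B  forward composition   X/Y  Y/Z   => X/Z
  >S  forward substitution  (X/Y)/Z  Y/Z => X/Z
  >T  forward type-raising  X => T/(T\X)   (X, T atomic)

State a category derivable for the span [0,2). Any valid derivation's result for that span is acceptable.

PP\S

[0,3] S   <
  [0,2] PP\S   <
    [0,1] "liked" : NP\S
    [1,2] "that" : (PP\S)\(NP\S)
  [2,3] "read" : S\(PP\S)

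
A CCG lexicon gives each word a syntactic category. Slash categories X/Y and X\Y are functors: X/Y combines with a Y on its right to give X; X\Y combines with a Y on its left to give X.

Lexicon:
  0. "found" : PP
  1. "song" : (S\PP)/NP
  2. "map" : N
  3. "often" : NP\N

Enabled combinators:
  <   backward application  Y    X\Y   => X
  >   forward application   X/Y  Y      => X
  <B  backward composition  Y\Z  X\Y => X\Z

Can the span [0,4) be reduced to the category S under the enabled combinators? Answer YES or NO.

YES

[0,4] S   <
  [0,1] "found" : PP
  [1,4] S\PP   >
    [1,2] "song" : (S\PP)/NP
    [2,4] NP   <
      [2,3] "map" : N
      [3,4] "often" : NP\N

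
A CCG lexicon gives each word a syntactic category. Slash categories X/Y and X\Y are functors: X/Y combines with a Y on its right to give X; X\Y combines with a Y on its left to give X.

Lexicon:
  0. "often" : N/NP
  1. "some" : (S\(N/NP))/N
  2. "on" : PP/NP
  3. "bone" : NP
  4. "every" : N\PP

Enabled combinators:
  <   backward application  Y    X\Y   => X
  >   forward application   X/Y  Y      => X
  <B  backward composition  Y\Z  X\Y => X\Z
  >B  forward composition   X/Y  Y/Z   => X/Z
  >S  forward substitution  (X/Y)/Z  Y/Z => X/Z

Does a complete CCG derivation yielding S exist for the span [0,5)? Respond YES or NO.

YES

[0,5] S   <
  [0,1] "often" : N/NP
  [1,5] S\(N/NP)   >
    [1,2] "some" : (S\(N/NP))/N
    [2,5] N   <
      [2,4] PP   >
        [2,3] "on" : PP/NP
        [3,4] "bone" : NP
      [4,5] "every" : N\PP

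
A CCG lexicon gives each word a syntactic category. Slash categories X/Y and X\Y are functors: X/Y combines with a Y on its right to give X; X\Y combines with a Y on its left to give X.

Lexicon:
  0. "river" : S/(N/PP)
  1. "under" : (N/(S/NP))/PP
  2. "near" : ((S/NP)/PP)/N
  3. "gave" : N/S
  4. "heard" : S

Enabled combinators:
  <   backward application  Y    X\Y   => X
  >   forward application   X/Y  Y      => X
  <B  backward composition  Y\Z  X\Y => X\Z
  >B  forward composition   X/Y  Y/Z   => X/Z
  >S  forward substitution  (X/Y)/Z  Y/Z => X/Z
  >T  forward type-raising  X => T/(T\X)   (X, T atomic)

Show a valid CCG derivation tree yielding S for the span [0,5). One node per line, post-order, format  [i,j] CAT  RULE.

[0,5] S   >
  [0,1] "river" : S/(N/PP)
  [1,5] N/PP   >S
    [1,2] "under" : (N/(S/NP))/PP
    [2,5] (S/NP)/PP   >
      [2,3] "near" : ((S/NP)/PP)/N
      [3,5] N   >
        [3,4] "gave" : N/S
        [4,5] "heard" : S

[0,1] S/(N/PP)  lex  "river"
[1,2] (N/(S/NP))/PP  lex  "under"
[2,3] ((S/NP)/PP)/N  lex  "near"
[3,4] N/S  lex  "gave"
[4,5] S  lex  "heard"
[3,5] N  >  k=4
[2,5] (S/NP)/PP  >  k=3
[1,5] N/PP  >S  k=2
[0,5] S  >  k=1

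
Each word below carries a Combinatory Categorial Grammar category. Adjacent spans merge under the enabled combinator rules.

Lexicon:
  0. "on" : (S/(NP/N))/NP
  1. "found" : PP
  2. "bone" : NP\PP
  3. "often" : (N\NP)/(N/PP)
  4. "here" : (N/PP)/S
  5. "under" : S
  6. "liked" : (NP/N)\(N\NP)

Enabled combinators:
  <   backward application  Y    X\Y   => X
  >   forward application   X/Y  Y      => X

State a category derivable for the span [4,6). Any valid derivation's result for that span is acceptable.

N/PP

[0,7] S   >
  [0,3] S/(NP/N)   >
    [0,1] "on" : (S/(NP/N))/NP
    [1,3] NP   <
      [1,2] "found" : PP
      [2,3] "bone" : NP\PP
  [3,7] NP/N   <
    [3,6] N\NP   >
      [3,4] "often" : (N\NP)/(N/PP)
      [4,6] N/PP   >
        [4,5] "here" : (N/PP)/S
        [5,6] "under" : S
    [6,7] "liked" : (NP/N)\(N\NP)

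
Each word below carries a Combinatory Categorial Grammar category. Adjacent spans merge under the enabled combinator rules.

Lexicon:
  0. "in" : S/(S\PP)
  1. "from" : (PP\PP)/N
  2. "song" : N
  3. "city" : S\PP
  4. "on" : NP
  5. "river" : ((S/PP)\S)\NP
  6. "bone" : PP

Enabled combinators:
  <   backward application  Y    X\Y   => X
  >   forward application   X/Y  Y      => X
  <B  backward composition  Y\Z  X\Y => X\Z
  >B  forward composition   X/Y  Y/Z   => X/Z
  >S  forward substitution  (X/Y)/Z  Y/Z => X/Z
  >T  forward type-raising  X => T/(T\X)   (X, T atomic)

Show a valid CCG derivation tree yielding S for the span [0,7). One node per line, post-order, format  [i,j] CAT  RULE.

[0,1] S/(S\PP)  lex  "in"
[1,2] (PP\PP)/N  lex  "from"
[2,3] N  lex  "song"
[1,3] PP\PP  >  k=2
[3,4] S\PP  lex  "city"
[1,4] S\PP  <B  k=3
[0,4] S  >  k=1
[4,5] NP  lex  "on"
[5,6] ((S/PP)\S)\NP  lex  "river"
[4,6] (S/PP)\S  <  k=5
[0,6] S/PP  <  k=4
[6,7] PP  lex  "bone"
[0,7] S  >  k=6

[0,7] S   >
  [0,6] S/PP   <
    [0,4] S   >
      [0,1] "in" : S/(S\PP)
      [1,4] S\PP   <B
        [1,3] PP\PP   >
          [1,2] "from" : (PP\PP)/N
          [2,3] "song" : N
        [3,4] "city" : S\PP
    [4,6] (S/PP)\S   <
      [4,5] "on" : NP
      [5,6] "river" : ((S/PP)\S)\NP
  [6,7] "bone" : PP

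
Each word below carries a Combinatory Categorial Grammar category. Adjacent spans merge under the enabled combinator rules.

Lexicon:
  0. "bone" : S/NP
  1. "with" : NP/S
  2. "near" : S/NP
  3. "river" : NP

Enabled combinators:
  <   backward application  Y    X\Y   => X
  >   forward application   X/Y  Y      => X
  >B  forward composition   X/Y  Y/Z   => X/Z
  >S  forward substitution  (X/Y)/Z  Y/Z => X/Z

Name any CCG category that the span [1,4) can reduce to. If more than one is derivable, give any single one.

[0,4] S   >
  [0,1] "bone" : S/NP
  [1,4] NP   >
    [1,2] "with" : NP/S
    [2,4] S   >
      [2,3] "near" : S/NP
      [3,4] "river" : NP

NP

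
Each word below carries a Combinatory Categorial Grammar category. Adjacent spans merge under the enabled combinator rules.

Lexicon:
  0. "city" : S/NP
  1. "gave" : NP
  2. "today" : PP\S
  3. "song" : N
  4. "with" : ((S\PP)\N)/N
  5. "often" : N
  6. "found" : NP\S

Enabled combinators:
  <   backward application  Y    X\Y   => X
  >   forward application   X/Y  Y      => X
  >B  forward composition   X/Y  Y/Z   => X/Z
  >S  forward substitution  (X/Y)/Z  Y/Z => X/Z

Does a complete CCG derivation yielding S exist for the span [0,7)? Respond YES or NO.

NO

S/NP NP PP\S N ((S\PP)\N)/N N NP\S
CKY chart[0,7] = {NP}; S ∉ chart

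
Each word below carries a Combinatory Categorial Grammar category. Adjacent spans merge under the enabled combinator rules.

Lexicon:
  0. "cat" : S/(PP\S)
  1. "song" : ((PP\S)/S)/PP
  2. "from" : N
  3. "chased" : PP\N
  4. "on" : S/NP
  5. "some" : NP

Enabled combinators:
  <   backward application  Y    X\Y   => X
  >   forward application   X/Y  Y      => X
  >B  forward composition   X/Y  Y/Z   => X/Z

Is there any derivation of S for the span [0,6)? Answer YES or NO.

YES

[0,6] S   >
  [0,1] "cat" : S/(PP\S)
  [1,6] PP\S   >
    [1,4] (PP\S)/S   >
      [1,2] "song" : ((PP\S)/S)/PP
      [2,4] PP   <
        [2,3] "from" : N
        [3,4] "chased" : PP\N
    [4,6] S   >
      [4,5] "on" : S/NP
      [5,6] "some" : NP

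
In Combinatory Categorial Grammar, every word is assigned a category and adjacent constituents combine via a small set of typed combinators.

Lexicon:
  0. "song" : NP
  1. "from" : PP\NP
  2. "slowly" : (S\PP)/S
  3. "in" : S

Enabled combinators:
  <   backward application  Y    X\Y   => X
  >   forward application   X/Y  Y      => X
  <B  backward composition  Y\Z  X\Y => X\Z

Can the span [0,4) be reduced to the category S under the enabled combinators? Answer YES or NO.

[0,4] S   <
  [0,1] "song" : NP
  [1,4] S\NP   <B
    [1,2] "from" : PP\NP
    [2,4] S\PP   >
      [2,3] "slowly" : (S\PP)/S
      [3,4] "in" : S

YES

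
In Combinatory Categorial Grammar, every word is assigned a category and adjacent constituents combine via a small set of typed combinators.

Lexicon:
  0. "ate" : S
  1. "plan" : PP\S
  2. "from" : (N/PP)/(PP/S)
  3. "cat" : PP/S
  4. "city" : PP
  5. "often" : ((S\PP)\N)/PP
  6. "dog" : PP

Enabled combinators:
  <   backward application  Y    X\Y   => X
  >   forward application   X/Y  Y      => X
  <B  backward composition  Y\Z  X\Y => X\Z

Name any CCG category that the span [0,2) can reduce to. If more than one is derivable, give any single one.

PP

[0,7] S   <
  [0,2] PP   <
    [0,1] "ate" : S
    [1,2] "plan" : PP\S
  [2,7] S\PP   <
    [2,5] N   >
      [2,4] N/PP   >
        [2,3] "from" : (N/PP)/(PP/S)
        [3,4] "cat" : PP/S
      [4,5] "city" : PP
    [5,7] (S\PP)\N   >
      [5,6] "often" : ((S\PP)\N)/PP
      [6,7] "dog" : PP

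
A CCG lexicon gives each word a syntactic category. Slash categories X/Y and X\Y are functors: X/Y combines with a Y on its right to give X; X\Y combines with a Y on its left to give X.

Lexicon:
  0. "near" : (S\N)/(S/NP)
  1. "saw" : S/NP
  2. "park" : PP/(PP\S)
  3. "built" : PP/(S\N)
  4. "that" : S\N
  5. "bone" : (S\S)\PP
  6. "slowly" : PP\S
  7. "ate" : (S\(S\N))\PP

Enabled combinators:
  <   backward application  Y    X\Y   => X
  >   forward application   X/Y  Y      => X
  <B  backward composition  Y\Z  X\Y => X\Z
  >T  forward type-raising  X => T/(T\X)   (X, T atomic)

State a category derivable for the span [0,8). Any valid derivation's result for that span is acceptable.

S

[0,8] S   <
  [0,2] S\N   >
    [0,1] "near" : (S\N)/(S/NP)
    [1,2] "saw" : S/NP
  [2,8] S\(S\N)   <
    [2,7] PP   >
      [2,3] "park" : PP/(PP\S)
      [3,7] PP\S   <B
        [3,6] S\S   <
          [3,5] PP   >
            [3,4] "built" : PP/(S\N)
            [4,5] "that" : S\N
          [5,6] "bone" : (S\S)\PP
        [6,7] "slowly" : PP\S
    [7,8] "ate" : (S\(S\N))\PP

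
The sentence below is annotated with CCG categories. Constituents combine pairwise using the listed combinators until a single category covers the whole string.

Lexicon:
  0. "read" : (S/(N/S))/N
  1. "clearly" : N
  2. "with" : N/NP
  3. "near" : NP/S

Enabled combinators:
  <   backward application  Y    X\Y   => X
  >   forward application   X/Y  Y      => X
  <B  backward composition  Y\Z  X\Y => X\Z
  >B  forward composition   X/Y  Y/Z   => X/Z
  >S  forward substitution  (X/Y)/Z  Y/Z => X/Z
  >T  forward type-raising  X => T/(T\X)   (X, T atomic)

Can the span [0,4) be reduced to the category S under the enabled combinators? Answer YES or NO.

YES

[0,4] S   >
  [0,2] S/(N/S)   >
    [0,1] "read" : (S/(N/S))/N
    [1,2] "clearly" : N
  [2,4] N/S   >B
    [2,3] "with" : N/NP
    [3,4] "near" : NP/S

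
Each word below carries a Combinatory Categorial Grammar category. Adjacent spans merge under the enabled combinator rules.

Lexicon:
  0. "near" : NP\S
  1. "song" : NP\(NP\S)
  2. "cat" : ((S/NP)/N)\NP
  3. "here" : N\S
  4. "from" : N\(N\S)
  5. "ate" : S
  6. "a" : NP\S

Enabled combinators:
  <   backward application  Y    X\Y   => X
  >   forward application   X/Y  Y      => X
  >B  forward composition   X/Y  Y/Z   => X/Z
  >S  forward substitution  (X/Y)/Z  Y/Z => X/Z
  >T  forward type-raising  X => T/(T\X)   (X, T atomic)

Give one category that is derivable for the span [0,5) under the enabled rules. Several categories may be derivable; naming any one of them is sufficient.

[0,7] S   >
  [0,5] S/NP   >
    [0,3] (S/NP)/N   <
      [0,2] NP   <
        [0,1] "near" : NP\S
        [1,2] "song" : NP\(NP\S)
      [2,3] "cat" : ((S/NP)/N)\NP
    [3,5] N   <
      [3,4] "here" : N\S
      [4,5] "from" : N\(N\S)
  [5,7] NP   <
    [5,6] "ate" : S
    [6,7] "a" : NP\S

S/NP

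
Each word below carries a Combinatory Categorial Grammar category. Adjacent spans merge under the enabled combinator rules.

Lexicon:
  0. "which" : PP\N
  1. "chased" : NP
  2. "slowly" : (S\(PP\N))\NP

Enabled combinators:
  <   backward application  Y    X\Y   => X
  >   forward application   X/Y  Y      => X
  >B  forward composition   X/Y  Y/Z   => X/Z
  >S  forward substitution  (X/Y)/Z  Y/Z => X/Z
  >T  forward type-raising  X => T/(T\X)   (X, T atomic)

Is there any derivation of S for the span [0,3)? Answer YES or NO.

YES

[0,3] S   <
  [0,1] "which" : PP\N
  [1,3] S\(PP\N)   <
    [1,2] "chased" : NP
    [2,3] "slowly" : (S\(PP\N))\NP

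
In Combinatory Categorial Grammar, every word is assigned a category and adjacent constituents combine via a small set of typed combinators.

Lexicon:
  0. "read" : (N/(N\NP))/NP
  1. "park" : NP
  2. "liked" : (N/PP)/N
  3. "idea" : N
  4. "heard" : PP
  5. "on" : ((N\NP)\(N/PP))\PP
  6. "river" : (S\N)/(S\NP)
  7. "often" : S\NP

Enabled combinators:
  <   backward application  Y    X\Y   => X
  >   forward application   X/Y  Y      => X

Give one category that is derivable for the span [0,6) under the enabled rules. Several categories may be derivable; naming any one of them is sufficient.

[0,8] S   <
  [0,6] N   >
    [0,2] N/(N\NP)   >
      [0,1] "read" : (N/(N\NP))/NP
      [1,2] "park" : NP
    [2,6] N\NP   <
      [2,4] N/PP   >
        [2,3] "liked" : (N/PP)/N
        [3,4] "idea" : N
      [4,6] (N\NP)\(N/PP)   <
        [4,5] "heard" : PP
        [5,6] "on" : ((N\NP)\(N/PP))\PP
  [6,8] S\N   >
    [6,7] "river" : (S\N)/(S\NP)
    [7,8] "often" : S\NP

N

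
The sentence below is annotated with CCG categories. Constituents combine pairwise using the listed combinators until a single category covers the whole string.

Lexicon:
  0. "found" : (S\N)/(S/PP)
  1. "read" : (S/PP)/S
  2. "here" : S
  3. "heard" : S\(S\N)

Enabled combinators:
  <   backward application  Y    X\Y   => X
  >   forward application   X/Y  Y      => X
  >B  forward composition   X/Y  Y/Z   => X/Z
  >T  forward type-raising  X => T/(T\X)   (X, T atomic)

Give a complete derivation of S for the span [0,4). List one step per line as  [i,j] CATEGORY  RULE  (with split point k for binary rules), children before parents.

[0,4] S   <
  [0,3] S\N   >
    [0,1] "found" : (S\N)/(S/PP)
    [1,3] S/PP   >
      [1,2] "read" : (S/PP)/S
      [2,3] "here" : S
  [3,4] "heard" : S\(S\N)

[0,1] (S\N)/(S/PP)  lex  "found"
[1,2] (S/PP)/S  lex  "read"
[2,3] S  lex  "here"
[1,3] S/PP  >  k=2
[0,3] S\N  >  k=1
[3,4] S\(S\N)  lex  "heard"
[0,4] S  <  k=3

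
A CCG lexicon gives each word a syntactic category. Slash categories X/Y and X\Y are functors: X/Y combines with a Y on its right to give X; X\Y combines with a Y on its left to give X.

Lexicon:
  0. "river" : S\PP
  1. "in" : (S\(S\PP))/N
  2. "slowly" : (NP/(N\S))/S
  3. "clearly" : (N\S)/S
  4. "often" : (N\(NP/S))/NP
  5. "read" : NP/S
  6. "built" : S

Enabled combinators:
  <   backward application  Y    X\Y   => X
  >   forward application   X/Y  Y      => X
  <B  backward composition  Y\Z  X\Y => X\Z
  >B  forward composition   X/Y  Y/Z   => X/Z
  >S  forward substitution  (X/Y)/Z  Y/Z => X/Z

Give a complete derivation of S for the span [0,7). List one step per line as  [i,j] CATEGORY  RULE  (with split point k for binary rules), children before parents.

[0,1] S\PP  lex  "river"
[1,2] (S\(S\PP))/N  lex  "in"
[2,3] (NP/(N\S))/S  lex  "slowly"
[3,4] (N\S)/S  lex  "clearly"
[2,4] NP/S  >S  k=3
[4,5] (N\(NP/S))/NP  lex  "often"
[5,6] NP/S  lex  "read"
[6,7] S  lex  "built"
[5,7] NP  >  k=6
[4,7] N\(NP/S)  >  k=5
[2,7] N  <  k=4
[1,7] S\(S\PP)  >  k=2
[0,7] S  <  k=1

[0,7] S   <
  [0,1] "river" : S\PP
  [1,7] S\(S\PP)   >
    [1,2] "in" : (S\(S\PP))/N
    [2,7] N   <
      [2,4] NP/S   >S
        [2,3] "slowly" : (NP/(N\S))/S
        [3,4] "clearly" : (N\S)/S
      [4,7] N\(NP/S)   >
        [4,5] "often" : (N\(NP/S))/NP
        [5,7] NP   >
          [5,6] "read" : NP/S
          [6,7] "built" : S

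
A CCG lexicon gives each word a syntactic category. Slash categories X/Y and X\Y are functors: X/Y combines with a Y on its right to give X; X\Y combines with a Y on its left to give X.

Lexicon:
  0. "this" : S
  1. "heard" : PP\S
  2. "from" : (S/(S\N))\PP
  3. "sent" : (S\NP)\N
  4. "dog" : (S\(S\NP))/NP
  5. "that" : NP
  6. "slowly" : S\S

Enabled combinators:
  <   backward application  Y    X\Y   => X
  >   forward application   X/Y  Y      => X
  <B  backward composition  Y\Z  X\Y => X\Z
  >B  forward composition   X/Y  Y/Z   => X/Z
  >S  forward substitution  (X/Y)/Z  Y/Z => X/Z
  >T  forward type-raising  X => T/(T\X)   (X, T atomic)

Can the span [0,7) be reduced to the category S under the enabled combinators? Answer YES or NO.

[0,7] S   >
  [0,3] S/(S\N)   <
    [0,2] PP   <
      [0,1] "this" : S
      [1,2] "heard" : PP\S
    [2,3] "from" : (S/(S\N))\PP
  [3,7] S\N   <B
    [3,6] S\N   <B
      [3,4] "sent" : (S\NP)\N
      [4,6] S\(S\NP)   >
        [4,5] "dog" : (S\(S\NP))/NP
        [5,6] "that" : NP
    [6,7] "slowly" : S\S

YES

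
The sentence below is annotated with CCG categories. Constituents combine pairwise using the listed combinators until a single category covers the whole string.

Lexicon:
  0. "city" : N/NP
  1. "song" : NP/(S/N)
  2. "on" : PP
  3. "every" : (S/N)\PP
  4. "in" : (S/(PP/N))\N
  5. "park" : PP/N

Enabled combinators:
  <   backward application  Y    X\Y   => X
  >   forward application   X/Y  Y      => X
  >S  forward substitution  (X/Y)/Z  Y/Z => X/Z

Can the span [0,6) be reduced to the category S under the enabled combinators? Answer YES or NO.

[0,6] S   >
  [0,5] S/(PP/N)   <
    [0,4] N   >
      [0,1] "city" : N/NP
      [1,4] NP   >
        [1,2] "song" : NP/(S/N)
        [2,4] S/N   <
          [2,3] "on" : PP
          [3,4] "every" : (S/N)\PP
    [4,5] "in" : (S/(PP/N))\N
  [5,6] "park" : PP/N

YES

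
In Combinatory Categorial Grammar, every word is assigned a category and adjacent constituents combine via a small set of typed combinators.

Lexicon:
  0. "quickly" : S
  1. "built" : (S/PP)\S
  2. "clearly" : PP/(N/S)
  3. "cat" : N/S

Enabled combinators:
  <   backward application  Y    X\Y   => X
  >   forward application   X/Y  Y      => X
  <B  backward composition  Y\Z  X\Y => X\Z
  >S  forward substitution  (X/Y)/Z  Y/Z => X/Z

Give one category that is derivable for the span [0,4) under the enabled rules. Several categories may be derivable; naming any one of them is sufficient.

[0,4] S   >
  [0,2] S/PP   <
    [0,1] "quickly" : S
    [1,2] "built" : (S/PP)\S
  [2,4] PP   >
    [2,3] "clearly" : PP/(N/S)
    [3,4] "cat" : N/S

S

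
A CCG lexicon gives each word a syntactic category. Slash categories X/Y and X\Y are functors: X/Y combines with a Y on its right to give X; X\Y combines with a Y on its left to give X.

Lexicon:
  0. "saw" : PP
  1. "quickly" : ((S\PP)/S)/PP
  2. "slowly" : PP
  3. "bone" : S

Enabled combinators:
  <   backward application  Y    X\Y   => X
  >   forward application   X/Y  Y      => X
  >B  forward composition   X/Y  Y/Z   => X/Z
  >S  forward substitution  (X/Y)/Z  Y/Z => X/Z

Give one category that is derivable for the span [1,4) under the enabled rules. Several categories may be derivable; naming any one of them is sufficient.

[0,4] S   <
  [0,1] "saw" : PP
  [1,4] S\PP   >
    [1,3] (S\PP)/S   >
      [1,2] "quickly" : ((S\PP)/S)/PP
      [2,3] "slowly" : PP
    [3,4] "bone" : S

S\PP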